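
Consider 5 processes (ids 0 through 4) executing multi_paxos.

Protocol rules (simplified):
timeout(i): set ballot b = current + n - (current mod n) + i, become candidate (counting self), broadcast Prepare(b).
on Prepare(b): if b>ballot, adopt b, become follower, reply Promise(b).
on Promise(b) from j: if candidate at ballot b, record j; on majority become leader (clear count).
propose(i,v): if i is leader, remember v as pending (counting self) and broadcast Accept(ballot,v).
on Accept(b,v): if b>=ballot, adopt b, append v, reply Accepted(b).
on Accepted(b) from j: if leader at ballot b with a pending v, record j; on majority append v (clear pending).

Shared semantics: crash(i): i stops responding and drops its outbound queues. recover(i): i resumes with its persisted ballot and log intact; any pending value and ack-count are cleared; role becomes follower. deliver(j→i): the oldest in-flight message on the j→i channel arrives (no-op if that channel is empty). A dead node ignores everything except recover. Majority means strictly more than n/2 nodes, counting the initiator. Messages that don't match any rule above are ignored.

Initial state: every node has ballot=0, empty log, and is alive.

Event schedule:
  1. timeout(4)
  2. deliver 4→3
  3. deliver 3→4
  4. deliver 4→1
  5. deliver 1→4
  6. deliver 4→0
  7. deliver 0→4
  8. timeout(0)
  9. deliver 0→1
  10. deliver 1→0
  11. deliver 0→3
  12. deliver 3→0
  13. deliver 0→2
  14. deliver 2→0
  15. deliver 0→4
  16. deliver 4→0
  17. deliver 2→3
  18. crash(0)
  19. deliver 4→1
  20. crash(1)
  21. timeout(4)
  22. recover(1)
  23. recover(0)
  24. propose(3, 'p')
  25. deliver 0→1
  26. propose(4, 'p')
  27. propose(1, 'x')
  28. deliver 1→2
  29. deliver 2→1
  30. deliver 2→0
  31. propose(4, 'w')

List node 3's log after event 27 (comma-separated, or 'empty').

step 1 timeout(4): 4={cand,b=9,log=-}
step 2 deliver 4→3: 3={foll,b=9,log=-}
step 3 deliver 3→4: —
step 4 deliver 4→1: 1={foll,b=9,log=-}
step 5 deliver 1→4: 4={lead,b=9,log=-}
step 6 deliver 4→0: 0={foll,b=9,log=-}
step 7 deliver 0→4: —
step 8 timeout(0): 0={cand,b=10,log=-}
step 9 deliver 0→1: 1={foll,b=10,log=-}
step 10 deliver 1→0: —
step 11 deliver 0→3: 3={foll,b=10,log=-}
step 12 deliver 3→0: 0={lead,b=10,log=-}
step 13 deliver 0→2: 2={foll,b=10,log=-}
step 14 deliver 2→0: —
step 15 deliver 0→4: 4={foll,b=10,log=-}
step 16 deliver 4→0: —
step 17 deliver 2→3: —
step 18 crash(0): 0={✗lead,b=10,log=-}
step 19 deliver 4→1: —
step 20 crash(1): 1={✗foll,b=10,log=-}
step 21 timeout(4): 4={cand,b=19,log=-}
step 22 recover(1): 1={foll,b=10,log=-}
step 23 recover(0): 0={foll,b=10,log=-}
step 24 propose(3,'p'): —
step 25 deliver 0→1: —
step 26 propose(4,'p'): —
step 27 propose(1,'x'): —

empty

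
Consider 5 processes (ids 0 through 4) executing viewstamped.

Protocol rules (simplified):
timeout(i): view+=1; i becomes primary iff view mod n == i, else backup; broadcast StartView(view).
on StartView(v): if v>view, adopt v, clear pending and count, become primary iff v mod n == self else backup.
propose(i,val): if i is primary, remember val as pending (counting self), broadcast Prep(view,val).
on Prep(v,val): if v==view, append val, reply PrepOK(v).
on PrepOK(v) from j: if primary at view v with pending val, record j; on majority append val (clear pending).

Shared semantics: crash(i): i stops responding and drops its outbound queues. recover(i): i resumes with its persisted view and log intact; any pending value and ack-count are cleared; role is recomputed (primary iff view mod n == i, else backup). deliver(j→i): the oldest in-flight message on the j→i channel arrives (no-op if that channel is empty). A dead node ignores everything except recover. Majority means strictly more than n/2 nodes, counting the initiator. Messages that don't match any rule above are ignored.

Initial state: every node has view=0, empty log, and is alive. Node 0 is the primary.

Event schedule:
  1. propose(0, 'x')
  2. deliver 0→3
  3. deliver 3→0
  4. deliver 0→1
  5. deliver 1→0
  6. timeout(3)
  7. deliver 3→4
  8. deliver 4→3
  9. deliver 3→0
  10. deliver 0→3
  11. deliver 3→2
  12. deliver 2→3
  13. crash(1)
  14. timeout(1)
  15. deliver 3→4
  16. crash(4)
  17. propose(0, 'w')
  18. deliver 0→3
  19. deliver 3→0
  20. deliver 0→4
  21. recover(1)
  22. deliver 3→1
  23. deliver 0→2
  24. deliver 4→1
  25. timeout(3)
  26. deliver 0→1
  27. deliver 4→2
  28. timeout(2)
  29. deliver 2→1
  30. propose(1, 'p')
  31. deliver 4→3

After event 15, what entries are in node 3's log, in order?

x

1. propose(0,'x'):  nop
2. deliver 0→3:  <3:back v0 x>
3. deliver 3→0:  nop
4. deliver 0→1:  <1:back v0 x>
5. deliver 1→0:  <0:prim v0 x>
6. timeout(3):  <3:back v1 x>
7. deliver 3→4:  <4:back v1 ->
8. deliver 4→3:  nop
9. deliver 3→0:  <0:back v1 x>
10. deliver 0→3:  nop
11. deliver 3→2:  <2:back v1 ->
12. deliver 2→3:  nop
13. crash(1):  <1:✗back v0 x>
14. timeout(1):  nop
15. deliver 3→4:  nop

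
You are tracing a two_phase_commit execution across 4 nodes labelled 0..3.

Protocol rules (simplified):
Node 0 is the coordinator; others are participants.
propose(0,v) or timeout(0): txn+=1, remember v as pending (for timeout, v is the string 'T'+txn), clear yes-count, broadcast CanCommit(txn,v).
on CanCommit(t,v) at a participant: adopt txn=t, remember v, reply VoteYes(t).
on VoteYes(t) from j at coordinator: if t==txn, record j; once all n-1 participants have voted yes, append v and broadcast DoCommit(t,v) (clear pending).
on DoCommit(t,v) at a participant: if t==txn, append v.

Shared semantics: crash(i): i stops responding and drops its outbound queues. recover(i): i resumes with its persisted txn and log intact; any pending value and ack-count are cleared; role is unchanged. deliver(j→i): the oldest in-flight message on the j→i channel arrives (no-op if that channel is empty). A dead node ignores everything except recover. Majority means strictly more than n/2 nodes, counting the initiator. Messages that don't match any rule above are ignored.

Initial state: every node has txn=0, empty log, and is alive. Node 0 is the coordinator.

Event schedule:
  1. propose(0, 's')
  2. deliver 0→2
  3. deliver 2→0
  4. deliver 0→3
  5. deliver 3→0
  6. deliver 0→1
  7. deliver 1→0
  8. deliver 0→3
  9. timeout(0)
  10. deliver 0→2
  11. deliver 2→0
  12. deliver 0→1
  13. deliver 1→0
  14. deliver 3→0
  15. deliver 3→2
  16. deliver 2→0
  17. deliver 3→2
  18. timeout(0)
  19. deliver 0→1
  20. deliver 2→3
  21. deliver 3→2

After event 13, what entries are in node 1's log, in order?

1. propose(0,'s'):  <0:coor t1 ->
2. deliver 0→2:  <2:part t1 ->
3. deliver 2→0:  nop
4. deliver 0→3:  <3:part t1 ->
5. deliver 3→0:  nop
6. deliver 0→1:  <1:part t1 ->
7. deliver 1→0:  <0:coor t1 s>
8. deliver 0→3:  <3:part t1 s>
9. timeout(0):  <0:coor t2 s>
10. deliver 0→2:  <2:part t1 s>
11. deliver 2→0:  nop
12. deliver 0→1:  <1:part t1 s>
13. deliver 1→0:  nop

s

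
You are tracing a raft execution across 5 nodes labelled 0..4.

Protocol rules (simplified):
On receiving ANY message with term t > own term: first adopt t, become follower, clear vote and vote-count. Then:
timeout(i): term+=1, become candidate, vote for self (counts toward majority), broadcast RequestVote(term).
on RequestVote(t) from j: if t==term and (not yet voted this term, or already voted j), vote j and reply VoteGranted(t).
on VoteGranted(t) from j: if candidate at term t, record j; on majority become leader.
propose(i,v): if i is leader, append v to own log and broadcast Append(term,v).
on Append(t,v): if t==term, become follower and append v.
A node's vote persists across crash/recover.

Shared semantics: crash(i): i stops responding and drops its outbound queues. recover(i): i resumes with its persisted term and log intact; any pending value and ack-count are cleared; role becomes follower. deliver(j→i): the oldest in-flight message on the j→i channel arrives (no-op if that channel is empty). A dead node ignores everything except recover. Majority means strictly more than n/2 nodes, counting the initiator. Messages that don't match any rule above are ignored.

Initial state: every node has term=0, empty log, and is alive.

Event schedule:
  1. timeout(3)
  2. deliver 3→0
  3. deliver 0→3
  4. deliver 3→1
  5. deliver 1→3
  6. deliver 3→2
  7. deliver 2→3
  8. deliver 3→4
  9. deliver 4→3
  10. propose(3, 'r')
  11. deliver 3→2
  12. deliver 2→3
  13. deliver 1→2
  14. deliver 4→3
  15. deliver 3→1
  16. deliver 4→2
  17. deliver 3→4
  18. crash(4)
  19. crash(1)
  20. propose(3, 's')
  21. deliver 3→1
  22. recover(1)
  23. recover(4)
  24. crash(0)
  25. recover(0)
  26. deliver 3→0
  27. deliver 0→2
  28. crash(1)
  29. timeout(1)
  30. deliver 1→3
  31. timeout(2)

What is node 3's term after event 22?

1. timeout(3):  <3:cand t1 ->
2. deliver 3→0:  <0:foll t1 ->
3. deliver 0→3:  nop
4. deliver 3→1:  <1:foll t1 ->
5. deliver 1→3:  <3:lead t1 ->
6. deliver 3→2:  <2:foll t1 ->
7. deliver 2→3:  nop
8. deliver 3→4:  <4:foll t1 ->
9. deliver 4→3:  nop
10. propose(3,'r'):  <3:lead t1 r>
11. deliver 3→2:  <2:foll t1 r>
12. deliver 2→3:  nop
13. deliver 1→2:  nop
14. deliver 4→3:  nop
15. deliver 3→1:  <1:foll t1 r>
16. deliver 4→2:  nop
17. deliver 3→4:  <4:foll t1 r>
18. crash(4):  <4:✗foll t1 r>
19. crash(1):  <1:✗foll t1 r>
20. propose(3,'s'):  <3:lead t1 r,s>
21. deliver 3→1:  nop
22. recover(1):  <1:foll t1 r>

1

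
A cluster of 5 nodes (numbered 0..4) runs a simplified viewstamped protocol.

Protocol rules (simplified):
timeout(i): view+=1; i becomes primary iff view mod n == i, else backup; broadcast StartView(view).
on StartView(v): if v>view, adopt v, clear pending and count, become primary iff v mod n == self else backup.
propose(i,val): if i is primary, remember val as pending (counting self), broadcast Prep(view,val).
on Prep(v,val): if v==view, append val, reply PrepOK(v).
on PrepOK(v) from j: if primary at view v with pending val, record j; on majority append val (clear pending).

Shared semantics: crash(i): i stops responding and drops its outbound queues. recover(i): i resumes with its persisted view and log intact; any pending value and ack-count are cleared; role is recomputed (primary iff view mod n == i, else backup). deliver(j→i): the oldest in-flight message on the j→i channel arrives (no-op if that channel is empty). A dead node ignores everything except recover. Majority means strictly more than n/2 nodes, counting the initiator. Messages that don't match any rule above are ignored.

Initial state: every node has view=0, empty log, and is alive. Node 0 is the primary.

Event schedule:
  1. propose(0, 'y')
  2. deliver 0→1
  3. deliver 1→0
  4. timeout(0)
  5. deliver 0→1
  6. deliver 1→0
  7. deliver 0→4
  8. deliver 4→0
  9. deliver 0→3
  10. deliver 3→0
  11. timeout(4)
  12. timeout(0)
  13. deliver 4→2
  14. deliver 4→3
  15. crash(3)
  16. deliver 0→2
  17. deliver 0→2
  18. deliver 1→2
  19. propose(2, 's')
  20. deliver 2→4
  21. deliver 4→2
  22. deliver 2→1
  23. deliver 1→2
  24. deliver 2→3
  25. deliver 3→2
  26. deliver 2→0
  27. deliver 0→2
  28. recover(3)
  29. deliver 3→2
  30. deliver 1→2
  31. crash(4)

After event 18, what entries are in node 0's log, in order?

empty

[1] propose(0,'y') → ∅
[2] deliver 0→1 → N1(back v0 [y])
[3] deliver 1→0 → ∅
[4] timeout(0) → N0(back v1 [-])
[5] deliver 0→1 → N1(prim v1 [y])
[6] deliver 1→0 → ∅
[7] deliver 0→4 → N4(back v0 [y])
[8] deliver 4→0 → ∅
[9] deliver 0→3 → N3(back v0 [y])
[10] deliver 3→0 → ∅
[11] timeout(4) → N4(back v1 [y])
[12] timeout(0) → N0(back v2 [-])
[13] deliver 4→2 → N2(back v1 [-])
[14] deliver 4→3 → N3(back v1 [y])
[15] crash(3) → N3(✗back v1 [y])
[16] deliver 0→2 → ∅
[17] deliver 0→2 → ∅
[18] deliver 1→2 → ∅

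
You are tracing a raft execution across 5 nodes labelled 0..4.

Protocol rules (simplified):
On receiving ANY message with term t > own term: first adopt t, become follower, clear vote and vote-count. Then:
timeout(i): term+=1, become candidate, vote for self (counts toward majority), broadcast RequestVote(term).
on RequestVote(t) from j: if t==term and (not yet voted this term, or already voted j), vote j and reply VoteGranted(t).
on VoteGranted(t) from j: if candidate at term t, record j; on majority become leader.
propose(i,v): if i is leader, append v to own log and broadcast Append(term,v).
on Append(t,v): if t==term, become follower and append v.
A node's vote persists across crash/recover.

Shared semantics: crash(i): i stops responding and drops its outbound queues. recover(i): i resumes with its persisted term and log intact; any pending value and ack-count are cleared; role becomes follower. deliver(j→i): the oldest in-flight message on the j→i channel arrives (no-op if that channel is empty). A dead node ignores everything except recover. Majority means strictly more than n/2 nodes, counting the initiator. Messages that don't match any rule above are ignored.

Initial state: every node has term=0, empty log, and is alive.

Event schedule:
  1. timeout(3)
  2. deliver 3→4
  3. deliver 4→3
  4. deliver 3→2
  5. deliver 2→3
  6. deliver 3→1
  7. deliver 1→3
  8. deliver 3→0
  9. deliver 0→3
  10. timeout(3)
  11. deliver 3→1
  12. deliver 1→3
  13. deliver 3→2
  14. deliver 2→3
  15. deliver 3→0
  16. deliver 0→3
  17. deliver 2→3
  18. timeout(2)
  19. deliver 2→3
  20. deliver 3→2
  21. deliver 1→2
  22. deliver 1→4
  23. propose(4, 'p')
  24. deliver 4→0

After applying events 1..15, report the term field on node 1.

2

after 1 — timeout(3): n3:cand/t1/[-]
after 2 — deliver 3→4: n4:foll/t1/[-]
after 3 — deliver 4→3: ·
after 4 — deliver 3→2: n2:foll/t1/[-]
after 5 — deliver 2→3: n3:lead/t1/[-]
after 6 — deliver 3→1: n1:foll/t1/[-]
after 7 — deliver 1→3: ·
after 8 — deliver 3→0: n0:foll/t1/[-]
after 9 — deliver 0→3: ·
after 10 — timeout(3): n3:cand/t2/[-]
after 11 — deliver 3→1: n1:foll/t2/[-]
after 12 — deliver 1→3: ·
after 13 — deliver 3→2: n2:foll/t2/[-]
after 14 — deliver 2→3: n3:lead/t2/[-]
after 15 — deliver 3→0: n0:foll/t2/[-]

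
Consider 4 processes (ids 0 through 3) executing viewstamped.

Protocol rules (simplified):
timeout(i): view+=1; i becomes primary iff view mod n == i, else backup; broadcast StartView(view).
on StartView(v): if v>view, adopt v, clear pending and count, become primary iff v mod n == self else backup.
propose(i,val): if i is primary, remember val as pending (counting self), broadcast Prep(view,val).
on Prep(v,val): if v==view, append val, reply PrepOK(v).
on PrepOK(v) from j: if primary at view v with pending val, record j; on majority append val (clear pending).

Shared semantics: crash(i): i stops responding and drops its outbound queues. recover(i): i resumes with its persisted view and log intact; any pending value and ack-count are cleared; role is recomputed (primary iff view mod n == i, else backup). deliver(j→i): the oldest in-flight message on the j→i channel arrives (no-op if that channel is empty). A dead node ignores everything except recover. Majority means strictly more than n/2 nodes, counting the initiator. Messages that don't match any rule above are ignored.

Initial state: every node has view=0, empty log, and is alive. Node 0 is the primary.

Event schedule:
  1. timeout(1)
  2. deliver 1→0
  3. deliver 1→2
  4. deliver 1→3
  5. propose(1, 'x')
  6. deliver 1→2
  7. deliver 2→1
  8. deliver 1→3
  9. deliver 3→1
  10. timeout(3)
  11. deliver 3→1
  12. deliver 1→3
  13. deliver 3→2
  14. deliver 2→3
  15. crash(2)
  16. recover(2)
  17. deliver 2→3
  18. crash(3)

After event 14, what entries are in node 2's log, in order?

e1 timeout(1): 1[prim,v=1,-]
e2 deliver 1→0: 0[back,v=1,-]
e3 deliver 1→2: 2[back,v=1,-]
e4 deliver 1→3: 3[back,v=1,-]
e5 propose(1,'x'): ·
e6 deliver 1→2: 2[back,v=1,x]
e7 deliver 2→1: ·
e8 deliver 1→3: 3[back,v=1,x]
e9 deliver 3→1: 1[prim,v=1,x]
e10 timeout(3): 3[back,v=2,x]
e11 deliver 3→1: 1[back,v=2,x]
e12 deliver 1→3: ·
e13 deliver 3→2: 2[prim,v=2,x]
e14 deliver 2→3: ·

x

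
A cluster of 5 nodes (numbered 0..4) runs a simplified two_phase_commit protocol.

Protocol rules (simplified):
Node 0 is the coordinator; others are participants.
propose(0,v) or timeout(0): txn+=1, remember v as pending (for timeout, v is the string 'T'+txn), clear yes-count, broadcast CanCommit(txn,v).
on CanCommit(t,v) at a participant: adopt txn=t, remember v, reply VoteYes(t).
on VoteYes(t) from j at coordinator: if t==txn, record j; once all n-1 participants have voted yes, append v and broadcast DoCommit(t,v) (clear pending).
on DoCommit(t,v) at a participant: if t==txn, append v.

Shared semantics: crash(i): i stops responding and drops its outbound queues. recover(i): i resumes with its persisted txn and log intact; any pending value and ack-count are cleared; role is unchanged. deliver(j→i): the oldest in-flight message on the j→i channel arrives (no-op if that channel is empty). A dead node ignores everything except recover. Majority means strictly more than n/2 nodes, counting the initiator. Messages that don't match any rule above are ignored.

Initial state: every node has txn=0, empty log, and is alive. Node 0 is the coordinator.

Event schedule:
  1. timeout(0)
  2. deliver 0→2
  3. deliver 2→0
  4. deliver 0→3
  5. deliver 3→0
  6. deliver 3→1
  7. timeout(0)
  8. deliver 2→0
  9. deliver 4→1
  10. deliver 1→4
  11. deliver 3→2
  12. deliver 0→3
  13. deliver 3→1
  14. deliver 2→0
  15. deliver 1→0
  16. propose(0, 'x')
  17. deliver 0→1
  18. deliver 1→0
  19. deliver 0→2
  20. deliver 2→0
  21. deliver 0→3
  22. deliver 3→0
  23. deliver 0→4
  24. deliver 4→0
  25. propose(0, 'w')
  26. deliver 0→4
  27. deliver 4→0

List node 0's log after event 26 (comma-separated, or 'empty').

empty

step 1 timeout(0): 0={coor,t=1,log=-}
step 2 deliver 0→2: 2={part,t=1,log=-}
step 3 deliver 2→0: —
step 4 deliver 0→3: 3={part,t=1,log=-}
step 5 deliver 3→0: —
step 6 deliver 3→1: —
step 7 timeout(0): 0={coor,t=2,log=-}
step 8 deliver 2→0: —
step 9 deliver 4→1: —
step 10 deliver 1→4: —
step 11 deliver 3→2: —
step 12 deliver 0→3: 3={part,t=2,log=-}
step 13 deliver 3→1: —
step 14 deliver 2→0: —
step 15 deliver 1→0: —
step 16 propose(0,'x'): 0={coor,t=3,log=-}
step 17 deliver 0→1: 1={part,t=1,log=-}
step 18 deliver 1→0: —
step 19 deliver 0→2: 2={part,t=2,log=-}
step 20 deliver 2→0: —
step 21 deliver 0→3: 3={part,t=3,log=-}
step 22 deliver 3→0: —
step 23 deliver 0→4: 4={part,t=1,log=-}
step 24 deliver 4→0: —
step 25 propose(0,'w'): 0={coor,t=4,log=-}
step 26 deliver 0→4: 4={part,t=2,log=-}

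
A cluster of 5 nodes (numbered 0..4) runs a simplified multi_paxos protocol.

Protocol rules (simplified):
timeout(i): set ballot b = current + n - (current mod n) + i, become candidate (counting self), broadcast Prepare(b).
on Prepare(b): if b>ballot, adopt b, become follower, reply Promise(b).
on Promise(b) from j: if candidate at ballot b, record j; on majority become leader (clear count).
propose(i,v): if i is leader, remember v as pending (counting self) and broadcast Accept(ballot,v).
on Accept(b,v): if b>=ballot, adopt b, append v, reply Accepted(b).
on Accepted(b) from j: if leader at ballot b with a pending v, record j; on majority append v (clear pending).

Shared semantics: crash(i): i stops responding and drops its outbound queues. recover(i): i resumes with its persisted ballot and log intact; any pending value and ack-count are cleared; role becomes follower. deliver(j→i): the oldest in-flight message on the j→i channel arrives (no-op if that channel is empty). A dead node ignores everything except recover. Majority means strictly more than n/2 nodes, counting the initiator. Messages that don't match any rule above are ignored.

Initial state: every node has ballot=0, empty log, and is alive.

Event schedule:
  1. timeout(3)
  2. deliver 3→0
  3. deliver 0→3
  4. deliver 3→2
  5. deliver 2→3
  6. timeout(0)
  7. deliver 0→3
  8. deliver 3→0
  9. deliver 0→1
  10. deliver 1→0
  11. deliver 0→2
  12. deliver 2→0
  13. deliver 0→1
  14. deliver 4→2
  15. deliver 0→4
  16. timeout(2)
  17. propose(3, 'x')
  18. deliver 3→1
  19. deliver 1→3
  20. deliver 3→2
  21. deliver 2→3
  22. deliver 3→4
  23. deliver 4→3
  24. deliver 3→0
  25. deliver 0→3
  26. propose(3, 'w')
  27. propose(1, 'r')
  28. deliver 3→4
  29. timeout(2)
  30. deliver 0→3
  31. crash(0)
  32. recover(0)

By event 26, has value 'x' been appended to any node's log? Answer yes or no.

[1] timeout(3) → N3(cand b8 [-])
[2] deliver 3→0 → N0(foll b8 [-])
[3] deliver 0→3 → ∅
[4] deliver 3→2 → N2(foll b8 [-])
[5] deliver 2→3 → N3(lead b8 [-])
[6] timeout(0) → N0(cand b10 [-])
[7] deliver 0→3 → N3(foll b10 [-])
[8] deliver 3→0 → ∅
[9] deliver 0→1 → N1(foll b10 [-])
[10] deliver 1→0 → N0(lead b10 [-])
[11] deliver 0→2 → N2(foll b10 [-])
[12] deliver 2→0 → ∅
[13] deliver 0→1 → ∅
[14] deliver 4→2 → ∅
[15] deliver 0→4 → N4(foll b10 [-])
[16] timeout(2) → N2(cand b17 [-])
[17] propose(3,'x') → ∅
[18] deliver 3→1 → ∅
[19] deliver 1→3 → ∅
[20] deliver 3→2 → ∅
[21] deliver 2→3 → N3(foll b17 [-])
[22] deliver 3→4 → ∅
[23] deliver 4→3 → ∅
[24] deliver 3→0 → ∅
[25] deliver 0→3 → ∅
[26] propose(3,'w') → ∅

no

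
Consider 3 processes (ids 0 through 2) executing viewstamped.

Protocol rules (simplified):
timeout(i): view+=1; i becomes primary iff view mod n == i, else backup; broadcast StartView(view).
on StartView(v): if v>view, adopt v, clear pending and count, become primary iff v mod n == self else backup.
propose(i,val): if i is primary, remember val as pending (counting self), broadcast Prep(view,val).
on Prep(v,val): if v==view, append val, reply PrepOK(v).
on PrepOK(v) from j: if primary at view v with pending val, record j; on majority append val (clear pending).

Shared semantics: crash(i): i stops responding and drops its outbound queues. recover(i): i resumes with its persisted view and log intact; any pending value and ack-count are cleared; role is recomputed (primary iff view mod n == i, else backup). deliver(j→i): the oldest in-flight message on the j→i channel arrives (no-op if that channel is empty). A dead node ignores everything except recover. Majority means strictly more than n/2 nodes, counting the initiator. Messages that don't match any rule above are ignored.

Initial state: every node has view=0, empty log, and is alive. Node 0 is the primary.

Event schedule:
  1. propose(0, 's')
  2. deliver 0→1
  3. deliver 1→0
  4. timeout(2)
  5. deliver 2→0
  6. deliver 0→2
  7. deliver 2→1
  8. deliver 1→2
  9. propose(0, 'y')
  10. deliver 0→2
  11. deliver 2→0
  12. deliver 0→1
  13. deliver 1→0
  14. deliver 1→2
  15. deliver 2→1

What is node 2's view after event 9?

1

step 1 propose(0,'s'): —
step 2 deliver 0→1: 1={back,v=0,log=s}
step 3 deliver 1→0: 0={prim,v=0,log=s}
step 4 timeout(2): 2={back,v=1,log=-}
step 5 deliver 2→0: 0={back,v=1,log=s}
step 6 deliver 0→2: —
step 7 deliver 2→1: 1={prim,v=1,log=s}
step 8 deliver 1→2: —
step 9 propose(0,'y'): —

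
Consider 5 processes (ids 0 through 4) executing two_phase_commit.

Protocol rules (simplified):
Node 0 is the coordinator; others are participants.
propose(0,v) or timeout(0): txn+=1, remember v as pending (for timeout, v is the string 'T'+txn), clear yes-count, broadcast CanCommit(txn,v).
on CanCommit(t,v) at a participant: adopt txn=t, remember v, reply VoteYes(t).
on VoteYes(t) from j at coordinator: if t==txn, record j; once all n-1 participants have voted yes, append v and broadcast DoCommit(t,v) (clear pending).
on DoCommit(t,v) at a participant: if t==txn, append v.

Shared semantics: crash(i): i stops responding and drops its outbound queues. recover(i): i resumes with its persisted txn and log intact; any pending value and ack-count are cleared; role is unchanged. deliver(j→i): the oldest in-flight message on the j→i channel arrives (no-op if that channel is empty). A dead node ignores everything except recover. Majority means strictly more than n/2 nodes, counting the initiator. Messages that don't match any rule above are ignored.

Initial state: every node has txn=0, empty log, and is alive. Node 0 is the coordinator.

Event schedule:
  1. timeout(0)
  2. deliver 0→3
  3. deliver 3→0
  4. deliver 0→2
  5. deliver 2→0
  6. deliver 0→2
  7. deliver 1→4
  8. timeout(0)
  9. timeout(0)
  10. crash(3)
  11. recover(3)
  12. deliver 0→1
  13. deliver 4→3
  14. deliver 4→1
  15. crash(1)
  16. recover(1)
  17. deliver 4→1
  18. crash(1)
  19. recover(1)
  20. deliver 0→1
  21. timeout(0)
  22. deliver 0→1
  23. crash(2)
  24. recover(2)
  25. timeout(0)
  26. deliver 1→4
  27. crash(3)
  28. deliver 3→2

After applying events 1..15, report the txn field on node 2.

1

[1] timeout(0) → N0(coor t1 [-])
[2] deliver 0→3 → N3(part t1 [-])
[3] deliver 3→0 → ∅
[4] deliver 0→2 → N2(part t1 [-])
[5] deliver 2→0 → ∅
[6] deliver 0→2 → ∅
[7] deliver 1→4 → ∅
[8] timeout(0) → N0(coor t2 [-])
[9] timeout(0) → N0(coor t3 [-])
[10] crash(3) → N3(✗part t1 [-])
[11] recover(3) → N3(part t1 [-])
[12] deliver 0→1 → N1(part t1 [-])
[13] deliver 4→3 → ∅
[14] deliver 4→1 → ∅
[15] crash(1) → N1(✗part t1 [-])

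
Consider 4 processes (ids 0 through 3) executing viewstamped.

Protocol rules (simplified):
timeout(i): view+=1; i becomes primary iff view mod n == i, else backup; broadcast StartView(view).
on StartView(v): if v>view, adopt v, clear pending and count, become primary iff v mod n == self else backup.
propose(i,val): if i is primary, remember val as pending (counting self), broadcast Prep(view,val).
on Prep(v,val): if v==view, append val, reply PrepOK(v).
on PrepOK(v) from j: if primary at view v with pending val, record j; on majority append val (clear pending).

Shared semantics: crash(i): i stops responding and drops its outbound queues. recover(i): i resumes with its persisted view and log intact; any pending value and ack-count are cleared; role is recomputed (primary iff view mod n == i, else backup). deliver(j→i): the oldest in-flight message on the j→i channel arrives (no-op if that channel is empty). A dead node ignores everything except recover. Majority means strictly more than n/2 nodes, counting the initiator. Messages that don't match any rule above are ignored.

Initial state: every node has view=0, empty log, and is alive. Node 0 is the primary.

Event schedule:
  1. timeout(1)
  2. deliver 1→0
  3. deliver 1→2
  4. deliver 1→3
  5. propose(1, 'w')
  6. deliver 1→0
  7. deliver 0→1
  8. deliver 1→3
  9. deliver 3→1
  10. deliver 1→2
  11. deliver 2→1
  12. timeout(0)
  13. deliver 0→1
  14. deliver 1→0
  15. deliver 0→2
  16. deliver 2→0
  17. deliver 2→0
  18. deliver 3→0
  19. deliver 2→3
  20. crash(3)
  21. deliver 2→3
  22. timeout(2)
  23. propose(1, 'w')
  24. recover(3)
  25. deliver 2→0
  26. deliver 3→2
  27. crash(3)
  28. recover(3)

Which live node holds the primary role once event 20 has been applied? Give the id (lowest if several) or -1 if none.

step 1 timeout(1): 1={prim,v=1,log=-}
step 2 deliver 1→0: 0={back,v=1,log=-}
step 3 deliver 1→2: 2={back,v=1,log=-}
step 4 deliver 1→3: 3={back,v=1,log=-}
step 5 propose(1,'w'): —
step 6 deliver 1→0: 0={back,v=1,log=w}
step 7 deliver 0→1: —
step 8 deliver 1→3: 3={back,v=1,log=w}
step 9 deliver 3→1: 1={prim,v=1,log=w}
step 10 deliver 1→2: 2={back,v=1,log=w}
step 11 deliver 2→1: —
step 12 timeout(0): 0={back,v=2,log=w}
step 13 deliver 0→1: 1={back,v=2,log=w}
step 14 deliver 1→0: —
step 15 deliver 0→2: 2={prim,v=2,log=w}
step 16 deliver 2→0: —
step 17 deliver 2→0: —
step 18 deliver 3→0: —
step 19 deliver 2→3: —
step 20 crash(3): 3={✗back,v=1,log=w}

2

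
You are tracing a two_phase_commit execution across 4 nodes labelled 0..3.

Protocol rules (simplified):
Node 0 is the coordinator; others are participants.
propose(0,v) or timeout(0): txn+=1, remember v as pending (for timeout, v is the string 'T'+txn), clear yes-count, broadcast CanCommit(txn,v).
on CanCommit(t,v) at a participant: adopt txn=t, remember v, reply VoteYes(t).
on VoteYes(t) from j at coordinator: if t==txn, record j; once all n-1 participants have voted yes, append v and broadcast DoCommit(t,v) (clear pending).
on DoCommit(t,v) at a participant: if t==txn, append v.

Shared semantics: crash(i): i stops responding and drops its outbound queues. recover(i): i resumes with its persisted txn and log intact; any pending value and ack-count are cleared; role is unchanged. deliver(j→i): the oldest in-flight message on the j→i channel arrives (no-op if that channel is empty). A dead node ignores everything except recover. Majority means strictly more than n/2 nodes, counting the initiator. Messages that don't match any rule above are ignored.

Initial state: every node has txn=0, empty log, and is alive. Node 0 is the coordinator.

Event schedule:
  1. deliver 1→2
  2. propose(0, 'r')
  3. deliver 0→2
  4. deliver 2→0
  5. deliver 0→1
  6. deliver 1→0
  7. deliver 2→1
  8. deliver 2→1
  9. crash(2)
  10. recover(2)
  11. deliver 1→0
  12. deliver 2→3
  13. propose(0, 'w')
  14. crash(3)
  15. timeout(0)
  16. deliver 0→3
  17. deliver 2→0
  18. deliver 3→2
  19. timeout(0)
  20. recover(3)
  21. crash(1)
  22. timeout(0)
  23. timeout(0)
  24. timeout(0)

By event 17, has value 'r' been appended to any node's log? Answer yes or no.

e1 deliver 1→2: ·
e2 propose(0,'r'): 0[coor,t=1,-]
e3 deliver 0→2: 2[part,t=1,-]
e4 deliver 2→0: ·
e5 deliver 0→1: 1[part,t=1,-]
e6 deliver 1→0: ·
e7 deliver 2→1: ·
e8 deliver 2→1: ·
e9 crash(2): 2[✗part,t=1,-]
e10 recover(2): 2[part,t=1,-]
e11 deliver 1→0: ·
e12 deliver 2→3: ·
e13 propose(0,'w'): 0[coor,t=2,-]
e14 crash(3): 3[✗part,t=0,-]
e15 timeout(0): 0[coor,t=3,-]
e16 deliver 0→3: ·
e17 deliver 2→0: ·

no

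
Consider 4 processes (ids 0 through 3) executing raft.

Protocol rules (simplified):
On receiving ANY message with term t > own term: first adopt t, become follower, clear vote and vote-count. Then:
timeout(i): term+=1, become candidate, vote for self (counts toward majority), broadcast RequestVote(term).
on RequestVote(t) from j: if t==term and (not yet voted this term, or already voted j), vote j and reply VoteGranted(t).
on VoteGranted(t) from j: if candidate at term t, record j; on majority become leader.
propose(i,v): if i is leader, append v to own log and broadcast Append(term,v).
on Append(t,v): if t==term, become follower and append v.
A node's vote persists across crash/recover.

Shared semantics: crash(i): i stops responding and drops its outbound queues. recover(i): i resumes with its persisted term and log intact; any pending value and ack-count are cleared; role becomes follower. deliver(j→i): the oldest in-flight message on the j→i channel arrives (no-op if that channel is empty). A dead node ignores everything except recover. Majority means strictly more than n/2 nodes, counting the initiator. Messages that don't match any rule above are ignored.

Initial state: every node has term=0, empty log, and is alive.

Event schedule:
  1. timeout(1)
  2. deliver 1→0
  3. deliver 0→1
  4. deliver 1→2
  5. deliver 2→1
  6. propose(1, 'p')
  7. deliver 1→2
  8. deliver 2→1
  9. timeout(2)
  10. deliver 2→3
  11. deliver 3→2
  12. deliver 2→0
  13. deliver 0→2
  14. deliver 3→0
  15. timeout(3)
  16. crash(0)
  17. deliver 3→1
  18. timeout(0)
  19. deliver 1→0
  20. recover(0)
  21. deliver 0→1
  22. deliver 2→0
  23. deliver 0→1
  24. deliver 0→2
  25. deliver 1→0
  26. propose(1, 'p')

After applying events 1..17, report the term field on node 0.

[1] timeout(1) → N1(cand t1 [-])
[2] deliver 1→0 → N0(foll t1 [-])
[3] deliver 0→1 → ∅
[4] deliver 1→2 → N2(foll t1 [-])
[5] deliver 2→1 → N1(lead t1 [-])
[6] propose(1,'p') → N1(lead t1 [p])
[7] deliver 1→2 → N2(foll t1 [p])
[8] deliver 2→1 → ∅
[9] timeout(2) → N2(cand t2 [p])
[10] deliver 2→3 → N3(foll t2 [-])
[11] deliver 3→2 → ∅
[12] deliver 2→0 → N0(foll t2 [-])
[13] deliver 0→2 → N2(lead t2 [p])
[14] deliver 3→0 → ∅
[15] timeout(3) → N3(cand t3 [-])
[16] crash(0) → N0(✗foll t2 [-])
[17] deliver 3→1 → N1(foll t3 [p])

2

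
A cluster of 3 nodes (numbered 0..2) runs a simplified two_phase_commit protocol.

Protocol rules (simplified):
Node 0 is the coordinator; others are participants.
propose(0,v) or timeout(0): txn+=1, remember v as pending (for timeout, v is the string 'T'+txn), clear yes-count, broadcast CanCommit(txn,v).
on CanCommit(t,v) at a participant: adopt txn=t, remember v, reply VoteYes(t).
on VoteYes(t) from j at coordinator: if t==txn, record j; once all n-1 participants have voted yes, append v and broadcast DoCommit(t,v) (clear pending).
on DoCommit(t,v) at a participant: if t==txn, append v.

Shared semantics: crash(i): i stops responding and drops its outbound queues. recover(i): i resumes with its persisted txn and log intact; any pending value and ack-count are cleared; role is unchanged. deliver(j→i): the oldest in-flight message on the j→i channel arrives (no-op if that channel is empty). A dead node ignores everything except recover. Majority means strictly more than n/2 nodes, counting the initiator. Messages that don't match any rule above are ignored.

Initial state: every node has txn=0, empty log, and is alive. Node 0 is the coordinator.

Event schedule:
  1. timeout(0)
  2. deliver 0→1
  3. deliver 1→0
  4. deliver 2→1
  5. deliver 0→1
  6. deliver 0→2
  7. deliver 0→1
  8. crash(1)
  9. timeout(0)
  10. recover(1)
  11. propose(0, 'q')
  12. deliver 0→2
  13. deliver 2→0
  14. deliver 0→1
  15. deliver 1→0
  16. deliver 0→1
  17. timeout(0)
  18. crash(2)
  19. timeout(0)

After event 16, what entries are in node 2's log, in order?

step 1 timeout(0): 0={coor,t=1,log=-}
step 2 deliver 0→1: 1={part,t=1,log=-}
step 3 deliver 1→0: —
step 4 deliver 2→1: —
step 5 deliver 0→1: —
step 6 deliver 0→2: 2={part,t=1,log=-}
step 7 deliver 0→1: —
step 8 crash(1): 1={✗part,t=1,log=-}
step 9 timeout(0): 0={coor,t=2,log=-}
step 10 recover(1): 1={part,t=1,log=-}
step 11 propose(0,'q'): 0={coor,t=3,log=-}
step 12 deliver 0→2: 2={part,t=2,log=-}
step 13 deliver 2→0: —
step 14 deliver 0→1: 1={part,t=2,log=-}
step 15 deliver 1→0: —
step 16 deliver 0→1: 1={part,t=3,log=-}

empty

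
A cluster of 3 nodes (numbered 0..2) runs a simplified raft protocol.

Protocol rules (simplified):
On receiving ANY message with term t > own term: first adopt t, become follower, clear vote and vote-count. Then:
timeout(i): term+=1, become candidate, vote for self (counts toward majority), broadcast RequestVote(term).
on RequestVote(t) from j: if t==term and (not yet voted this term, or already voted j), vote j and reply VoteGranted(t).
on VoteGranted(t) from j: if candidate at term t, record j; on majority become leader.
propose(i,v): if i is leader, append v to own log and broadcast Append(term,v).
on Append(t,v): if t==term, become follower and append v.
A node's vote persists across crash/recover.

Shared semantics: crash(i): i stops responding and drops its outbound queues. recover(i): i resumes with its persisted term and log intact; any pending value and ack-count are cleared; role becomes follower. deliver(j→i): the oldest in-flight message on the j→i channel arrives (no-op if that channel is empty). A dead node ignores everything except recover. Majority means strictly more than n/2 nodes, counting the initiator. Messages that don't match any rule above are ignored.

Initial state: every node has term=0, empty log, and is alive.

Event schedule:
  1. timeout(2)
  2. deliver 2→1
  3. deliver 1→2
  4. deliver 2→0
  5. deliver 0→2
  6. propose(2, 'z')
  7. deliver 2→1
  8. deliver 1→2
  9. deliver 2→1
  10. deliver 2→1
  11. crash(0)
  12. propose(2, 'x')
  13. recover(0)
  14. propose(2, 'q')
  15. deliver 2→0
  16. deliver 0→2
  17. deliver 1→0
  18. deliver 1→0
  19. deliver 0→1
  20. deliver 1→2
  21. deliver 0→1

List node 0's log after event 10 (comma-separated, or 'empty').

e1 timeout(2): 2[cand,t=1,-]
e2 deliver 2→1: 1[foll,t=1,-]
e3 deliver 1→2: 2[lead,t=1,-]
e4 deliver 2→0: 0[foll,t=1,-]
e5 deliver 0→2: ·
e6 propose(2,'z'): 2[lead,t=1,z]
e7 deliver 2→1: 1[foll,t=1,z]
e8 deliver 1→2: ·
e9 deliver 2→1: ·
e10 deliver 2→1: ·

empty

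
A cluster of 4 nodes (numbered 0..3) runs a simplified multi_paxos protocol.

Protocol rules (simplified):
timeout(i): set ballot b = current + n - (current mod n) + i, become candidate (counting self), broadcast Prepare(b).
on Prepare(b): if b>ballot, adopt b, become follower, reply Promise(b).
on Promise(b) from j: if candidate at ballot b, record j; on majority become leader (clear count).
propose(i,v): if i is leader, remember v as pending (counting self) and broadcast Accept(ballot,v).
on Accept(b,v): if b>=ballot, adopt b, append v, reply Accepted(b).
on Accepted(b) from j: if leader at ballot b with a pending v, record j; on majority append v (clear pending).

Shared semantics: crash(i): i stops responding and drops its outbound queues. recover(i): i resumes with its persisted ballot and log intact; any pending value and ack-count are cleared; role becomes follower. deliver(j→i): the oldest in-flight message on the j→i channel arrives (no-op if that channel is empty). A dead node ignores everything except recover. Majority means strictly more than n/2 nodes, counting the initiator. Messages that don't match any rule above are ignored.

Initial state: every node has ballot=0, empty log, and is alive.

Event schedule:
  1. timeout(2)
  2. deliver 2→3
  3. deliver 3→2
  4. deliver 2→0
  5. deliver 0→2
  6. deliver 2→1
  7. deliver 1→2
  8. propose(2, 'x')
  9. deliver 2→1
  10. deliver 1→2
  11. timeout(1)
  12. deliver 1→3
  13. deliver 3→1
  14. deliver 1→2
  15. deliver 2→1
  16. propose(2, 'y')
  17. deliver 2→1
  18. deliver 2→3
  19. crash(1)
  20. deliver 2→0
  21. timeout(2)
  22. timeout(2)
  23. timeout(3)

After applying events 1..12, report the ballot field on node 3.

step 1 timeout(2): 2={cand,b=6,log=-}
step 2 deliver 2→3: 3={foll,b=6,log=-}
step 3 deliver 3→2: —
step 4 deliver 2→0: 0={foll,b=6,log=-}
step 5 deliver 0→2: 2={lead,b=6,log=-}
step 6 deliver 2→1: 1={foll,b=6,log=-}
step 7 deliver 1→2: —
step 8 propose(2,'x'): —
step 9 deliver 2→1: 1={foll,b=6,log=x}
step 10 deliver 1→2: —
step 11 timeout(1): 1={cand,b=9,log=x}
step 12 deliver 1→3: 3={foll,b=9,log=-}

9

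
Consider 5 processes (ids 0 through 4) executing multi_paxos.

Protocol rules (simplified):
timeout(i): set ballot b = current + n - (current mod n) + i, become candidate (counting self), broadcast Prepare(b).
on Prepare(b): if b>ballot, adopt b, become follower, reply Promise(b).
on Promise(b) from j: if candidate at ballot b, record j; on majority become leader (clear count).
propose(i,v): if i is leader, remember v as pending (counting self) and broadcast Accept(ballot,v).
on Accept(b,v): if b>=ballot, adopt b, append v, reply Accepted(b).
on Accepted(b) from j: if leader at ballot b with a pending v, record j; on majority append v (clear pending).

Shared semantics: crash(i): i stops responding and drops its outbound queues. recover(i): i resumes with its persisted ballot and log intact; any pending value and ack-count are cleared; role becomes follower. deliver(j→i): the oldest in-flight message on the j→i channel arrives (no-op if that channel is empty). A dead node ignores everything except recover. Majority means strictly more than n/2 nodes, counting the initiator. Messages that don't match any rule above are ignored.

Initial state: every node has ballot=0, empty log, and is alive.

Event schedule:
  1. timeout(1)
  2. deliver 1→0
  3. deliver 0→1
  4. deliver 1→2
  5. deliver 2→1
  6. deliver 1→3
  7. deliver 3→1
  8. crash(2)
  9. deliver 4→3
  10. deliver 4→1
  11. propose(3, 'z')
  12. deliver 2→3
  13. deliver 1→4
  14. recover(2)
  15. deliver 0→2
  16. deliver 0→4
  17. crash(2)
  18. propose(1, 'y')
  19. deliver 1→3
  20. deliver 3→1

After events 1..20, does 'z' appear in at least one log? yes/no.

no

e1 timeout(1): 1[cand,b=6,-]
e2 deliver 1→0: 0[foll,b=6,-]
e3 deliver 0→1: ·
e4 deliver 1→2: 2[foll,b=6,-]
e5 deliver 2→1: 1[lead,b=6,-]
e6 deliver 1→3: 3[foll,b=6,-]
e7 deliver 3→1: ·
e8 crash(2): 2[✗foll,b=6,-]
e9 deliver 4→3: ·
e10 deliver 4→1: ·
e11 propose(3,'z'): ·
e12 deliver 2→3: ·
e13 deliver 1→4: 4[foll,b=6,-]
e14 recover(2): 2[foll,b=6,-]
e15 deliver 0→2: ·
e16 deliver 0→4: ·
e17 crash(2): 2[✗foll,b=6,-]
e18 propose(1,'y'): ·
e19 deliver 1→3: 3[foll,b=6,y]
e20 deliver 3→1: ·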